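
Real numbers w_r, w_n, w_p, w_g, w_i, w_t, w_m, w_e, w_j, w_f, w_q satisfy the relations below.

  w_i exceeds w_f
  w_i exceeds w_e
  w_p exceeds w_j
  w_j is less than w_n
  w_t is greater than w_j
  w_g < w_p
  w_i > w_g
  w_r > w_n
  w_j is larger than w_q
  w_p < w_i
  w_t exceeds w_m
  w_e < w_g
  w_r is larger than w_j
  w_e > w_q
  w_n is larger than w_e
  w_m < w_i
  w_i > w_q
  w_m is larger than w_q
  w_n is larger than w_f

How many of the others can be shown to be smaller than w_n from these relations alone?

4

The elements the relations force below w_n are w_q, w_f, w_e, w_j — no chain reaches any other.
That is 4.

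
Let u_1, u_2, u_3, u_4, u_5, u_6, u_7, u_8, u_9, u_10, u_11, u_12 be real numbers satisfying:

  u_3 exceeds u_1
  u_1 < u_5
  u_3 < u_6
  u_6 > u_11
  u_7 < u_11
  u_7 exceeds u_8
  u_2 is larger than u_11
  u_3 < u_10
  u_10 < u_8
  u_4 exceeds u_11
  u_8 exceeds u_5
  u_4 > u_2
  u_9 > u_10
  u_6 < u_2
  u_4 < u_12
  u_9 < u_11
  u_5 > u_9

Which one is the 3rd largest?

u_2

Piecing the relations together gives one ordering: u_1 < u_3 < u_10 < u_9 < u_5 < u_8 < u_7 < u_11 < u_6 < u_2 < u_4 < u_12.
Counting 3 from the largest end gives u_2.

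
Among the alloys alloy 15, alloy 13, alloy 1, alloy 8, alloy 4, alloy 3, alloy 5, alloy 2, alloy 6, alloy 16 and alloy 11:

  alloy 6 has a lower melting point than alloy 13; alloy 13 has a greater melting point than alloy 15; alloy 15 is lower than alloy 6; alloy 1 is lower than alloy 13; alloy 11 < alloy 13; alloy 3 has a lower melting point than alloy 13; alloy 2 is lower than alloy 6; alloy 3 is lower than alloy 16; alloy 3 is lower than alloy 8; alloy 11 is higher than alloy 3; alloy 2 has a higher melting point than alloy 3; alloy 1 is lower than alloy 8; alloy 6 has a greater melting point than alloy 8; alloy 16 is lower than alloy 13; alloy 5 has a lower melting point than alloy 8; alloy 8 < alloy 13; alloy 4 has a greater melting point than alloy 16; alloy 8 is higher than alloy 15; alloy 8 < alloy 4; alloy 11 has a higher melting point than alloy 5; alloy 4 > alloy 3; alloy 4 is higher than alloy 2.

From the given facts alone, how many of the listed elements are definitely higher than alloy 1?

4

The elements the relations force above alloy 1 are alloy 8, alloy 4, alloy 6, alloy 13 — no chain reaches any other.
That is 4.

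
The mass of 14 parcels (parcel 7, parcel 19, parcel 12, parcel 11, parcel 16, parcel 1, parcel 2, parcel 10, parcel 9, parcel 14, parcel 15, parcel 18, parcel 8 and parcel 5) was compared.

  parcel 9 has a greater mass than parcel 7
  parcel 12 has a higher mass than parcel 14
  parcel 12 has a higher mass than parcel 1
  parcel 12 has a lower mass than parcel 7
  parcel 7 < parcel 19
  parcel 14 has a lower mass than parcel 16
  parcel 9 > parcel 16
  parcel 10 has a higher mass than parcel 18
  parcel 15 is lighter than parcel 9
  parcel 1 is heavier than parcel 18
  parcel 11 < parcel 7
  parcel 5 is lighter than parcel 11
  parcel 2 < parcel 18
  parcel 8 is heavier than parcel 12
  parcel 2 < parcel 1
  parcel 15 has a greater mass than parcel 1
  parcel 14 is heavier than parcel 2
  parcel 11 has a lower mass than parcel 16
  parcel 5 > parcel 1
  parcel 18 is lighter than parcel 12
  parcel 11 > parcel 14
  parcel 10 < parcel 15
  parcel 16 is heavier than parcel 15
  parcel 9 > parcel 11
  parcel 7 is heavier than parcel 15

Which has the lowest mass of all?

parcel 14 is not least since parcel 2 < parcel 14; parcel 18 is not least since parcel 2 < parcel 18; parcel 10 is not least since parcel 18 < parcel 10; parcel 1 is not least since parcel 18 < parcel 1; parcel 15 is not least since parcel 1 < parcel 15; parcel 5 is not least since parcel 1 < parcel 5; parcel 11 is not least since parcel 5 < parcel 11; parcel 16 is not least since parcel 14 < parcel 16; parcel 12 is not least since parcel 1 < parcel 12; parcel 7 is not least since parcel 15 < parcel 7; parcel 19 is not least since parcel 7 < parcel 19; parcel 8 is not least since parcel 12 < parcel 8; parcel 9 is not least since parcel 15 < parcel 9.
Only parcel 2 has nothing below it, so parcel 2 is the lowest mass.

parcel 2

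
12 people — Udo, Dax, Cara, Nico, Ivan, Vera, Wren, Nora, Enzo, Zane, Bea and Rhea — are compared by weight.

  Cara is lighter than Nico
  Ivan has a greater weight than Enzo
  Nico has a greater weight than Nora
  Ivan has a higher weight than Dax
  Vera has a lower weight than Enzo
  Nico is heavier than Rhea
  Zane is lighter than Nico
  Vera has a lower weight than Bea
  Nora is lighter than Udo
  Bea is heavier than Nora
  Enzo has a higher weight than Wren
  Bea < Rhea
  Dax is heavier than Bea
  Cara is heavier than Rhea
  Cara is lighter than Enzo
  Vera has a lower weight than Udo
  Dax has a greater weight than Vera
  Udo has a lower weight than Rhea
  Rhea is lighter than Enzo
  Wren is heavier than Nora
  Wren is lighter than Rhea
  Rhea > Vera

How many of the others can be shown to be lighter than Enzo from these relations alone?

7

Directly below Enzo: Vera, Wren, Rhea, Cara.
One step further: Nora, Udo, Bea (7 so far).
No other element is forced below Enzo by the given relations, so the count is 7.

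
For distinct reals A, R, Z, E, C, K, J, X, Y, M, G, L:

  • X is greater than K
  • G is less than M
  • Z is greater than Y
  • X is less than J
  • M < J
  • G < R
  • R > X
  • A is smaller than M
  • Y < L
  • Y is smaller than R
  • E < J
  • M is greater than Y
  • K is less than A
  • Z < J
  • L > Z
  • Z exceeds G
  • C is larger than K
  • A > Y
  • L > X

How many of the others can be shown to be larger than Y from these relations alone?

The elements the relations force above Y are A, Z, M, J, L, R — no chain reaches any other.
That is 6.

6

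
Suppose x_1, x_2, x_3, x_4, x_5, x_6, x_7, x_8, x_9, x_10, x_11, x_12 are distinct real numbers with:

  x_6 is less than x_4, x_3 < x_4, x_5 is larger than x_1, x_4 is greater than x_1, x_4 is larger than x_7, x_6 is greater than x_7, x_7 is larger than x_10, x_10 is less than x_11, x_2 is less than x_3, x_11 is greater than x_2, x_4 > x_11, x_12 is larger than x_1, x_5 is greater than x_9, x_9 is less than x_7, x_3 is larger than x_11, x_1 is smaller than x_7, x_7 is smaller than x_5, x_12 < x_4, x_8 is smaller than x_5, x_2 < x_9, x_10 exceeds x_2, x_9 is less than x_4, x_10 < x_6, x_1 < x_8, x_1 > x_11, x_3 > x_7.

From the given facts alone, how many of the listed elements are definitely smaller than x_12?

The elements the relations force below x_12 are x_2, x_10, x_11, x_1 — no chain reaches any other.
That is 4.

4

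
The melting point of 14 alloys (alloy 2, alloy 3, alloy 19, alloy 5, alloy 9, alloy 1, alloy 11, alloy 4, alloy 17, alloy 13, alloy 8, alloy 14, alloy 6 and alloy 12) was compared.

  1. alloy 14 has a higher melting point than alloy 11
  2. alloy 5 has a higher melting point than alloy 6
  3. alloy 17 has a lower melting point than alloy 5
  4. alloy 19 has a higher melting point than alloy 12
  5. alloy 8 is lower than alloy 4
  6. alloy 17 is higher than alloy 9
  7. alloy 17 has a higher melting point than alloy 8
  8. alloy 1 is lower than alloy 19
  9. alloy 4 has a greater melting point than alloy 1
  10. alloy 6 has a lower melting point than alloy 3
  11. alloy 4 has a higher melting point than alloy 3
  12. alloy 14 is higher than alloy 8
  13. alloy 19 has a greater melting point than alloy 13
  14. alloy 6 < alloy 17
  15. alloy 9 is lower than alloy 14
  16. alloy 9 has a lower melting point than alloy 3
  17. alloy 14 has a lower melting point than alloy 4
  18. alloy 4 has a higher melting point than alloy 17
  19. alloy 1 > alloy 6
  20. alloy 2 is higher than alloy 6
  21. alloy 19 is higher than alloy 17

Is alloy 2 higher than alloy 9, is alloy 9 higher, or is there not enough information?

undetermined

Following every chain through alloy 9: above alloy 9 we get alloy 17, alloy 14, alloy 3, alloy 19, alloy 5, alloy 4.
alloy 2 is not reached, and no chain runs the other way from alloy 2 to alloy 9.
So the given relations leave the order of alloy 9 and alloy 2 undetermined.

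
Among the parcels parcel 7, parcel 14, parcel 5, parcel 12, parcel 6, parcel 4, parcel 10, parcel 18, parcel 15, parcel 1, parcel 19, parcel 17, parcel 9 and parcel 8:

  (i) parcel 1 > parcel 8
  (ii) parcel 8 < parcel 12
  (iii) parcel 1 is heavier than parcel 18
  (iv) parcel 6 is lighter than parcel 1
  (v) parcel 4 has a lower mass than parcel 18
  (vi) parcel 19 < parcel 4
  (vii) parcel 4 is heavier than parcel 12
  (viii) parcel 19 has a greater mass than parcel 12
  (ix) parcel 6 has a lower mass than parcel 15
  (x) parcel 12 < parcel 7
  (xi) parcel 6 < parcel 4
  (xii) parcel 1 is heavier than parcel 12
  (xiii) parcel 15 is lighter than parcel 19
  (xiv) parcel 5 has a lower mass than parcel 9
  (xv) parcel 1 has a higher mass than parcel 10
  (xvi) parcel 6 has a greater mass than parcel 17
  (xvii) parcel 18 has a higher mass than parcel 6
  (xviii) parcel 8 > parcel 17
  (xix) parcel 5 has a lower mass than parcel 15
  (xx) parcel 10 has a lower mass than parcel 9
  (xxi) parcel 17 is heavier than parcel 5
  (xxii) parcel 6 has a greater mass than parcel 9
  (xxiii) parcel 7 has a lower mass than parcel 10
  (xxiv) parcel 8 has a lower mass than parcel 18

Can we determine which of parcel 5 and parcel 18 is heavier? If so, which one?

Link the given pairs in sequence: parcel 5 < parcel 17; parcel 17 < parcel 8; parcel 8 < parcel 12; parcel 12 < parcel 7; parcel 7 < parcel 10; parcel 10 < parcel 9; parcel 9 < parcel 6; parcel 6 < parcel 15; parcel 15 < parcel 19; parcel 19 < parcel 4; parcel 4 < parcel 18.
Chaining these gives parcel 5 < parcel 17 < parcel 8 < parcel 12 < parcel 7 < parcel 10 < parcel 9 < parcel 6 < parcel 15 < parcel 19 < parcel 4 < parcel 18.
So parcel 18 is heavier.

parcel 18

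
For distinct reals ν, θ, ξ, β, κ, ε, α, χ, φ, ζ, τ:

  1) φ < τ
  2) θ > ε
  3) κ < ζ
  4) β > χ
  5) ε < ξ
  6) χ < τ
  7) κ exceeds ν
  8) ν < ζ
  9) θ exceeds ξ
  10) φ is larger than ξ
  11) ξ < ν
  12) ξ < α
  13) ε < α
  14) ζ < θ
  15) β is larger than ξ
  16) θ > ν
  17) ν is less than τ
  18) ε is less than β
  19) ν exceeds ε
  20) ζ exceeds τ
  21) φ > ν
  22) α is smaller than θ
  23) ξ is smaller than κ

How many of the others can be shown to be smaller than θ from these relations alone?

9

The elements the relations force below θ are ε, χ, ξ, ν, φ, κ, τ, ζ, α — no chain reaches any other.
That is 9.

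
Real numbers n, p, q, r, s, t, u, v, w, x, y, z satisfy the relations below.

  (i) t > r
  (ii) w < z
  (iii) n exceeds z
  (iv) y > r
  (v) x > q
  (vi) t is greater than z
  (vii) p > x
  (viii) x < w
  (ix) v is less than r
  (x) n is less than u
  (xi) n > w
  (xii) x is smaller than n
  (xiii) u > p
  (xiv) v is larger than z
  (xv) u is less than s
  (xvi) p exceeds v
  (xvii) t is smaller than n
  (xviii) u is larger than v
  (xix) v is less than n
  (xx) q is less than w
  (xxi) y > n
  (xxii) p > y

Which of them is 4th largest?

The consecutive relations fix a unique order: q < x < w < z < v < r < t < n < y < p < u < s.
Counting 4 from the largest end gives y.

y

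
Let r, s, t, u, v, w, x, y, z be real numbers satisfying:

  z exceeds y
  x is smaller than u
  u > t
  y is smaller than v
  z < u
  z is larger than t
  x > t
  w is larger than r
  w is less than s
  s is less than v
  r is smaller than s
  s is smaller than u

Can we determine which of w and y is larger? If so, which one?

Following every chain through y: above y we get z, v, u.
w is not reached, and no chain runs the other way from w to y.
So the given relations leave the order of y and w undetermined.

undetermined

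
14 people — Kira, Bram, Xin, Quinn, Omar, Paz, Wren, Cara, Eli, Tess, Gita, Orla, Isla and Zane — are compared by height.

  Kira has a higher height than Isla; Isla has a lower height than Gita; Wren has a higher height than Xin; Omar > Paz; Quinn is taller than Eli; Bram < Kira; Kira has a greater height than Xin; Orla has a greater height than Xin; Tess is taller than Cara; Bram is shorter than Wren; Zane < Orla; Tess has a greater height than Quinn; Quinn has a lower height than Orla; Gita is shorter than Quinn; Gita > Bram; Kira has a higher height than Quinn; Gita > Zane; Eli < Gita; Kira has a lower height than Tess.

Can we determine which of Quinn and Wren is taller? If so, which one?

Following every chain through Quinn: above Quinn we get Orla, Kira, Tess; below Quinn we get Eli, Bram, Zane, Isla, Gita.
Wren is not reached, and no chain runs the other way from Wren to Quinn.
So the given relations leave the order of Quinn and Wren undetermined.

undetermined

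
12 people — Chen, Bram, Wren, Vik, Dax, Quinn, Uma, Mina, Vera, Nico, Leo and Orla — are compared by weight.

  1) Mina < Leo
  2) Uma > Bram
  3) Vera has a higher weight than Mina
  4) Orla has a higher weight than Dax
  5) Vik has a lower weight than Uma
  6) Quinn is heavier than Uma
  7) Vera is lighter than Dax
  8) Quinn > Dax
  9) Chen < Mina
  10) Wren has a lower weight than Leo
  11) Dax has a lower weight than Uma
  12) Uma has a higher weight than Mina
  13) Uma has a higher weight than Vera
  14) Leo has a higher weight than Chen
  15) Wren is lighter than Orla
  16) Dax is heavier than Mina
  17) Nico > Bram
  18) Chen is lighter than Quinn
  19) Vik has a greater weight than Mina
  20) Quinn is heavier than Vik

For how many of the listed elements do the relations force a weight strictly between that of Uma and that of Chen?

4

The relations place Chen below Uma. An element lies strictly between them when it is forced above Chen and also forced below Uma.
Above Chen: {Mina, Vera, Vik, Dax, Quinn, Orla, Leo}. Below Uma: {Mina, Bram, Vera, Vik, Dax}.
Intersection: {Mina, Vera, Vik, Dax} — 4.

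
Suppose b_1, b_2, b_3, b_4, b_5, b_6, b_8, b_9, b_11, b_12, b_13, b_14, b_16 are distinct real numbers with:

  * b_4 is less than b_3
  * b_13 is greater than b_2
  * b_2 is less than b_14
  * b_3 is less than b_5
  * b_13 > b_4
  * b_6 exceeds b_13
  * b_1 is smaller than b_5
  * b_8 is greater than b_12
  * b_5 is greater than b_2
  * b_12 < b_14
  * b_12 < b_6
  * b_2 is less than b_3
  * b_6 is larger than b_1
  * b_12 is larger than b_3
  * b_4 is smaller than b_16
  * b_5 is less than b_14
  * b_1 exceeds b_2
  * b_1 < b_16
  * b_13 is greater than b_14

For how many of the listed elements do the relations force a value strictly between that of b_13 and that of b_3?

The relations place b_3 below b_13. An element lies strictly between them when it is forced above b_3 and also forced below b_13.
Above b_3: {b_12, b_5, b_14, b_8, b_6}. Below b_13: {b_2, b_1, b_4, b_12, b_5, b_14}.
Intersection: {b_12, b_5, b_14} — 3.

3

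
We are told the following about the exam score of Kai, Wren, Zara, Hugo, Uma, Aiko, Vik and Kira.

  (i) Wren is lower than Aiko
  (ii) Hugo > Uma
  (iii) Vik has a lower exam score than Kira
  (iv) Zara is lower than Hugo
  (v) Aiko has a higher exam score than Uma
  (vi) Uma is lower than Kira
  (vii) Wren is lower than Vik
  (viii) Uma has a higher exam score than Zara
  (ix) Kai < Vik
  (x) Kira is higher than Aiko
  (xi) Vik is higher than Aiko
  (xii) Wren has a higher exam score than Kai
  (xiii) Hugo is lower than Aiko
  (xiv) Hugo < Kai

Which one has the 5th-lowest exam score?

The consecutive relations fix a unique order: Zara < Uma < Hugo < Kai < Wren < Aiko < Vik < Kira.
Counting 5 from the smallest end gives Wren.

Wren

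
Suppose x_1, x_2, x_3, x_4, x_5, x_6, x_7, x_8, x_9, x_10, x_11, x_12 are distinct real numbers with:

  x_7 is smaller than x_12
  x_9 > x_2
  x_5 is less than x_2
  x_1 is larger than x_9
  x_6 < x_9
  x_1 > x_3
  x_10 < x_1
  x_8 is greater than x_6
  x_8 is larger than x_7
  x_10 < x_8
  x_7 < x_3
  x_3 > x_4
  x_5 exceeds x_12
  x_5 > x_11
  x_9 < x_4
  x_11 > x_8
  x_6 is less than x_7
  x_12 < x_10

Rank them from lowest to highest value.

Each adjacent pair is fixed by a given relation: x_6 < x_7; x_7 < x_12; x_12 < x_10; x_10 < x_8; x_8 < x_11; x_11 < x_5; x_5 < x_2; x_2 < x_9; x_9 < x_4; x_4 < x_3; x_3 < x_1. Chaining them end to end gives the full order.

x_6 < x_7 < x_12 < x_10 < x_8 < x_11 < x_5 < x_2 < x_9 < x_4 < x_3 < x_1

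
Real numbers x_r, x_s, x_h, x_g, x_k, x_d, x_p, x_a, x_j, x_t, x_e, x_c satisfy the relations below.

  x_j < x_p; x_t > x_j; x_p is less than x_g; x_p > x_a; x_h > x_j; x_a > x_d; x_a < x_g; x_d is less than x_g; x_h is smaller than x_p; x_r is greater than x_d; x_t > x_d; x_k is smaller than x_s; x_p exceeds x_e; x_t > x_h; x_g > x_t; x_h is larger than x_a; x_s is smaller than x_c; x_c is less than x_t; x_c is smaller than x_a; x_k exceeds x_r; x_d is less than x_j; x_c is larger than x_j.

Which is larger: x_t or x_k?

x_t

Link the given pairs in sequence: x_k < x_s; x_s < x_c; x_c < x_a; x_a < x_h; x_h < x_t.
Together: x_k < x_s < x_c < x_a < x_h < x_t.
So x_k < x_t; x_t is the larger of the two.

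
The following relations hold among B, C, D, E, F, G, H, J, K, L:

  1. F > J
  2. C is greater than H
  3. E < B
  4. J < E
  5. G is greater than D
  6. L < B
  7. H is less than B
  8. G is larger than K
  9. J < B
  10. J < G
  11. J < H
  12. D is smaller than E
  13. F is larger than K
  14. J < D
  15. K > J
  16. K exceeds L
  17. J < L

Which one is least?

J

D is not least since J < D; H is not least since J < H; L is not least since J < L; C is not least since H < C; K is not least since J < K; E is not least since J < E; G is not least since J < G; F is not least since K < F; B is not least since J < B.
Only J has nothing below it, so J is the least.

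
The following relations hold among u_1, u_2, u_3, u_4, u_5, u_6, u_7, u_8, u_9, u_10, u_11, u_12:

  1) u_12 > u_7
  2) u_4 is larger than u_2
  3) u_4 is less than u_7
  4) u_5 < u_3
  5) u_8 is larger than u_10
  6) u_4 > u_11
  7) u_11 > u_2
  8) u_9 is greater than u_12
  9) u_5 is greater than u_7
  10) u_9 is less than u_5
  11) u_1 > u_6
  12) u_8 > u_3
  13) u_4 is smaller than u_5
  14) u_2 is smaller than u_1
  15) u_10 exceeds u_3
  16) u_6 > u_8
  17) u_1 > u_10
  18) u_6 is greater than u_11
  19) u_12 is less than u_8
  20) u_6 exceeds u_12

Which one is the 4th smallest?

Piecing the relations together gives one ordering: u_2 < u_11 < u_4 < u_7 < u_12 < u_9 < u_5 < u_3 < u_10 < u_8 < u_6 < u_1.
Counting 4 from the smallest end gives u_7.

u_7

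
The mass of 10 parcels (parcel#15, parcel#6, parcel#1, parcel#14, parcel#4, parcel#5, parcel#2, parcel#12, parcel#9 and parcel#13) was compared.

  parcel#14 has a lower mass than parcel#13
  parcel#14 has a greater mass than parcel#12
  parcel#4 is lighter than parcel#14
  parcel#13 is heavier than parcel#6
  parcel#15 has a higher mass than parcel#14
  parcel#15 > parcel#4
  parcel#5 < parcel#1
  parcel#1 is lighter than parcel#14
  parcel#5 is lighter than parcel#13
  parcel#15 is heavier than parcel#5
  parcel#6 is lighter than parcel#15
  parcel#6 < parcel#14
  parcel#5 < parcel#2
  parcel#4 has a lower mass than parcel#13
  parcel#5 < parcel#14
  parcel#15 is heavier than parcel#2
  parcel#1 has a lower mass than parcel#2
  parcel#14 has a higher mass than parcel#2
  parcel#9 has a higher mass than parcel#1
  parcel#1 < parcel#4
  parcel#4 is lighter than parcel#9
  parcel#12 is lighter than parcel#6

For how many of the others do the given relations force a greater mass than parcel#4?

4

Directly above parcel#4: parcel#14, parcel#15, parcel#13, parcel#9.
Nothing else is reachable above parcel#4; 4 in all.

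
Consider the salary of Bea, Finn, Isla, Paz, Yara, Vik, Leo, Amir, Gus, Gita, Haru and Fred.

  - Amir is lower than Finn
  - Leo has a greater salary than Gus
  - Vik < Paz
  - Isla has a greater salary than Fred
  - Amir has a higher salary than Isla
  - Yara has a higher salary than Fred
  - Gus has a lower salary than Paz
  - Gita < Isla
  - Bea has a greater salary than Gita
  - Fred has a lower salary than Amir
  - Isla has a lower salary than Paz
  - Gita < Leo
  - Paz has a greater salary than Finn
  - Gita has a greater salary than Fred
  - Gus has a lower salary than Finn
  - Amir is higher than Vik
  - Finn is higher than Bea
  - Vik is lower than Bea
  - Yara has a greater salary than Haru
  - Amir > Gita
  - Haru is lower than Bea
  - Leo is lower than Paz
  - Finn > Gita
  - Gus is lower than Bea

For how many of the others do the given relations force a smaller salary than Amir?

The elements the relations force below Amir are Fred, Vik, Gita, Isla — no chain reaches any other.
That is 4.

4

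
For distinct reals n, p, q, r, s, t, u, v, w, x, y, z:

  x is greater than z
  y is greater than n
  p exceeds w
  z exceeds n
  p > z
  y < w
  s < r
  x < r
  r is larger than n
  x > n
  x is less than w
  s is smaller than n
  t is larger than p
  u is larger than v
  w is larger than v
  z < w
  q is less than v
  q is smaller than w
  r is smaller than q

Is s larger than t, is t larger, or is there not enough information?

t

s < n and n < z give s < z.
Then z < x extends the chain to x.
Then x < r extends the chain to r.
With r < q: s < n < z < x < r < q.
Then q < v extends the chain to v.
Then v < w extends the chain to w.
With w < p: s < n < z < x < r < q < v < w < p.
With p < t: s < n < z < x < r < q < v < w < p < t.
So t is larger.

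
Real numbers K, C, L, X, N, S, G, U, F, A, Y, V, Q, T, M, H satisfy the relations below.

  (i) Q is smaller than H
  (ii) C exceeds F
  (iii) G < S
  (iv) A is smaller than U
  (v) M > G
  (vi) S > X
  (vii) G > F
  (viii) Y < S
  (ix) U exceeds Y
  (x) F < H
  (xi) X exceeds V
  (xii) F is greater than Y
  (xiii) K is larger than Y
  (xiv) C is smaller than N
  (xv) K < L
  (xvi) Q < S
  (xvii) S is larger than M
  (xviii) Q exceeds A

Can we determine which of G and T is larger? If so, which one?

Following every chain through T: nothing is chained to T.
G is not reached, and no chain runs the other way from G to T.
So the given relations leave the order of T and G undetermined.

undetermined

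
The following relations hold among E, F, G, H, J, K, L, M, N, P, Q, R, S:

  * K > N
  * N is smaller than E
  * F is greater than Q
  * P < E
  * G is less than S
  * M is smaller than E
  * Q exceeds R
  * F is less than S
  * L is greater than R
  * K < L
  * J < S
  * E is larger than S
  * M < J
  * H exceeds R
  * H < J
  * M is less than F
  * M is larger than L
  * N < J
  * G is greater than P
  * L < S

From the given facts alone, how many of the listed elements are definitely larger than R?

8

From R the given relations immediately reach L, H, Q.
From those, M, F, J, S — 7 in total.
From those, E — 8 in total.
Nothing else is reachable above R; 8 in all.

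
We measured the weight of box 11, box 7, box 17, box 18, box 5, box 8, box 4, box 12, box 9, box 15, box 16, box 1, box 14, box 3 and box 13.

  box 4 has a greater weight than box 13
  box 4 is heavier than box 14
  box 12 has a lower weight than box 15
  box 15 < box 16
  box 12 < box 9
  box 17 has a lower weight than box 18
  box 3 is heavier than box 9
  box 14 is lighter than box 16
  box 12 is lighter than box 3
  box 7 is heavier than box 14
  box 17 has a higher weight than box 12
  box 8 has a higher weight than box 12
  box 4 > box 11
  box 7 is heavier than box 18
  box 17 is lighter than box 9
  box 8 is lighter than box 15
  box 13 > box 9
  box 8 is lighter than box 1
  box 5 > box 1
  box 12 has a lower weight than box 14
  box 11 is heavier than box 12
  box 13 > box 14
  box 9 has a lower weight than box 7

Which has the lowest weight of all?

box 12

box 17 is not least since box 12 < box 17; box 14 is not least since box 12 < box 14; box 8 is not least since box 12 < box 8; box 9 is not least since box 12 < box 9; box 1 is not least since box 8 < box 1; box 13 is not least since box 9 < box 13; box 15 is not least since box 8 < box 15; box 3 is not least since box 12 < box 3; box 11 is not least since box 12 < box 11; box 16 is not least since box 15 < box 16; box 18 is not least since box 17 < box 18; box 7 is not least since box 9 < box 7; box 5 is not least since box 1 < box 5; box 4 is not least since box 11 < box 4.
Only box 12 has nothing below it, so box 12 is the lowest weight.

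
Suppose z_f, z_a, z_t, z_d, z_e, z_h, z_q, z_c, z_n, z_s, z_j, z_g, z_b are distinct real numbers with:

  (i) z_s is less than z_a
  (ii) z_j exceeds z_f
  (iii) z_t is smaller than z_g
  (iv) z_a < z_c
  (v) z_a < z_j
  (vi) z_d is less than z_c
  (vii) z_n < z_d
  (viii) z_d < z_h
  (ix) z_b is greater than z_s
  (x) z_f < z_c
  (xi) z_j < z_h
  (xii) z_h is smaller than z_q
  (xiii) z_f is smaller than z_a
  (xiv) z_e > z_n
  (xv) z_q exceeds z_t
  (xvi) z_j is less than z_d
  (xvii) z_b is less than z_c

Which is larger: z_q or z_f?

z_q

z_f < z_a and z_a < z_j give z_f < z_j.
With z_j < z_d: z_f < z_a < z_j < z_d.
Then z_d < z_h extends the chain to z_h.
With z_h < z_q: z_f < z_a < z_j < z_d < z_h < z_q.
So z_f < z_q; z_q is the larger of the two.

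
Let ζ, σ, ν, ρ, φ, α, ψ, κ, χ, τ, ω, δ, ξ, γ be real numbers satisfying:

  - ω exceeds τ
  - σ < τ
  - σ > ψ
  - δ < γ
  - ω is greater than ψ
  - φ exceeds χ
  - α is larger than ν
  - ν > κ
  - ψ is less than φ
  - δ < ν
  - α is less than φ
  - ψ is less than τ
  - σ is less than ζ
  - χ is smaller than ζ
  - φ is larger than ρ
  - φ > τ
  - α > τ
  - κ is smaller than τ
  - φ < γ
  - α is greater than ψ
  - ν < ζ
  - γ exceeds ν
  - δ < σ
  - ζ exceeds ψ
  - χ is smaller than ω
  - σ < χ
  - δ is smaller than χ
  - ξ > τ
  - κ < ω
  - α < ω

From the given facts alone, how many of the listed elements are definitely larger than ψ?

9

The elements the relations force above ψ are σ, τ, α, χ, φ, ζ, ω, γ, ξ — no chain reaches any other.
That is 9.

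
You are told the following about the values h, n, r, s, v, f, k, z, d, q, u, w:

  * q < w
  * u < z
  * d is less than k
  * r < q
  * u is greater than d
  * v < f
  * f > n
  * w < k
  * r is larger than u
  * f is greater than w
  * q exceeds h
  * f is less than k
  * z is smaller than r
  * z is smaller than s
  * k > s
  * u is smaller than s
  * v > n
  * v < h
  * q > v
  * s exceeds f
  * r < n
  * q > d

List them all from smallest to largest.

The consecutive links are each given: d < u; u < z; z < r; r < n; n < v; v < h; h < q; q < w; w < f; f < s; s < k.

d < u < z < r < n < v < h < q < w < f < s < k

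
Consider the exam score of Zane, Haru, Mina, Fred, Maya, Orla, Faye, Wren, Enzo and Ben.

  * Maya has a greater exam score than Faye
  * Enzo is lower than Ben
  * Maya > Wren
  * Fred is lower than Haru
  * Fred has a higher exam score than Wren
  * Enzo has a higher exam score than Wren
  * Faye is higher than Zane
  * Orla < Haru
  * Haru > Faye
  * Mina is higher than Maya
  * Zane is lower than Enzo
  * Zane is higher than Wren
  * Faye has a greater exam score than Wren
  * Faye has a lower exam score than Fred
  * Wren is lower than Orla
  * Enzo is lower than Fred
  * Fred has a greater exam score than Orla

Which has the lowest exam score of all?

Wren

Chaining upward from Wren: directly above it, Zane, Faye, Maya, Enzo, Orla, Fred; then Ben, Haru, Mina.
That covers every other element, and nothing is given below Wren, so Wren is the lowest exam score.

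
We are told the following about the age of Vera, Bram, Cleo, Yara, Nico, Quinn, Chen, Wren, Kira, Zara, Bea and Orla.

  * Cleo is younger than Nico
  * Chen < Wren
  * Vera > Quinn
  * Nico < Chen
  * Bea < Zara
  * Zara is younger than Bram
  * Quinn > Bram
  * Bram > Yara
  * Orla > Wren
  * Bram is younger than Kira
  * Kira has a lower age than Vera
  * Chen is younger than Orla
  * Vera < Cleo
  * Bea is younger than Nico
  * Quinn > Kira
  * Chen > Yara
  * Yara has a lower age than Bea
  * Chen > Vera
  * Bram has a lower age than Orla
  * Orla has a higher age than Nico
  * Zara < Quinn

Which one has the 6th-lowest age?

The consecutive relations fix a unique order: Yara < Bea < Zara < Bram < Kira < Quinn < Vera < Cleo < Nico < Chen < Wren < Orla.
The 6th smallest is Quinn.

Quinn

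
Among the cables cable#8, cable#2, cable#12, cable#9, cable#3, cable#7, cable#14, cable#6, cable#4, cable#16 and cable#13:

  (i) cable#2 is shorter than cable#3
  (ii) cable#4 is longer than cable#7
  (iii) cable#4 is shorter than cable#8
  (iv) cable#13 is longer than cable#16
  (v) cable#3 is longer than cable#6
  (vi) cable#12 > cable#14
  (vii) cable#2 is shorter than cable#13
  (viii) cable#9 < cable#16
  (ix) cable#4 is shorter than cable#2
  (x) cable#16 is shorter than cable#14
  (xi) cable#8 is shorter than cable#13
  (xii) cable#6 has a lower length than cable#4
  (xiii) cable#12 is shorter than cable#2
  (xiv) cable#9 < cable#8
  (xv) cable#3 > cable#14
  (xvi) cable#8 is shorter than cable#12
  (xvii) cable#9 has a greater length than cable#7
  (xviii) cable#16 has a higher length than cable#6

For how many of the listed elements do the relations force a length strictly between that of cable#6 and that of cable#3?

6

The relations place cable#6 below cable#3. An element lies strictly between them when it is forced above cable#6 and also forced below cable#3.
Above cable#6: {cable#4, cable#8, cable#16, cable#14, cable#12, cable#2, cable#13}. Below cable#3: {cable#7, cable#9, cable#4, cable#8, cable#16, cable#14, cable#12, cable#2}.
Intersection: {cable#4, cable#8, cable#16, cable#14, cable#12, cable#2} — 6.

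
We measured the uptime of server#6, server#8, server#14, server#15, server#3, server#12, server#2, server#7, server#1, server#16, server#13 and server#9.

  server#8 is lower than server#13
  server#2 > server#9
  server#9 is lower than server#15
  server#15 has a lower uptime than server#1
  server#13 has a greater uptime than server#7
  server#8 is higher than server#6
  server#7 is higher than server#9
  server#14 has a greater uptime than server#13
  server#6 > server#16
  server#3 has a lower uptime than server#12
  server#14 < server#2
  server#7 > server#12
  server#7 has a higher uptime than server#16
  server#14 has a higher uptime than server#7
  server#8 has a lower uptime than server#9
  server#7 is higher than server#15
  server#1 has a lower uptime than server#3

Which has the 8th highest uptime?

Chaining the given pairs: server#16 < server#6 < server#8 < server#9 < server#15 < server#1 < server#3 < server#12 < server#7 < server#13 < server#14 < server#2.
The 8th largest is server#15.

server#15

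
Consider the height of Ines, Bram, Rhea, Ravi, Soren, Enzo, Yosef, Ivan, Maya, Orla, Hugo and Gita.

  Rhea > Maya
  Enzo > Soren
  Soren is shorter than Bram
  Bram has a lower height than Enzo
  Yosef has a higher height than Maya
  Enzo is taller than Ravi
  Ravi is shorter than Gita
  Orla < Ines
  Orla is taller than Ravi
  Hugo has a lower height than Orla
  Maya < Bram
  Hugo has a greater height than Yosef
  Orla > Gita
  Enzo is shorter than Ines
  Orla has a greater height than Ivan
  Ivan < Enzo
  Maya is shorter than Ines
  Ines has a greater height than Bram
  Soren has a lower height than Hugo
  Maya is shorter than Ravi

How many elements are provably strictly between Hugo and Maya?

The relations place Maya below Hugo. An element lies strictly between them when it is forced above Maya and also forced below Hugo.
Above Maya: {Ravi, Yosef, Bram, Enzo, Gita, Rhea, Orla, Ines}. Below Hugo: {Yosef, Soren}.
Intersection: {Yosef} — 1.

1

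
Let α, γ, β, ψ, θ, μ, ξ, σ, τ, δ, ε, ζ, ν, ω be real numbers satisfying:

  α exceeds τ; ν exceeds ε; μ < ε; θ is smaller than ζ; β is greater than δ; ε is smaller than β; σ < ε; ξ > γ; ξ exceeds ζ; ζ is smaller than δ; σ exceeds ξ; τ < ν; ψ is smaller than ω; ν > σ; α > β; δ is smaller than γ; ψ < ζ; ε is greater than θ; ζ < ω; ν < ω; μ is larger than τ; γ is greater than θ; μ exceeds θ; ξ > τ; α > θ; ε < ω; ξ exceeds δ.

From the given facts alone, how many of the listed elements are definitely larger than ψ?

From ψ the given relations immediately reach ζ, ω.
From those, δ, ξ — 4 in total.
From those, γ, σ, β — 7 in total.
From those, ε, ν, α — 10 in total.
No other element is forced above ψ by the given relations, so the count is 10.

10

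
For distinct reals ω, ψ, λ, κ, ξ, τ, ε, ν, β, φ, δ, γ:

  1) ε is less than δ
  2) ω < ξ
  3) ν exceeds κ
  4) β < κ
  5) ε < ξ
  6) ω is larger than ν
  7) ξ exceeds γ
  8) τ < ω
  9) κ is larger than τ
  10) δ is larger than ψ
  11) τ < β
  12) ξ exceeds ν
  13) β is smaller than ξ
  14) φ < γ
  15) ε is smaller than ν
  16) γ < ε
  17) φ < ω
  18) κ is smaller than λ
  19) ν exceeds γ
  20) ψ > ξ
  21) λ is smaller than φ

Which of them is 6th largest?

ε

The consecutive relations fix a unique order: τ < β < κ < λ < φ < γ < ε < ν < ω < ξ < ψ < δ.
Counting 6 from the largest end gives ε.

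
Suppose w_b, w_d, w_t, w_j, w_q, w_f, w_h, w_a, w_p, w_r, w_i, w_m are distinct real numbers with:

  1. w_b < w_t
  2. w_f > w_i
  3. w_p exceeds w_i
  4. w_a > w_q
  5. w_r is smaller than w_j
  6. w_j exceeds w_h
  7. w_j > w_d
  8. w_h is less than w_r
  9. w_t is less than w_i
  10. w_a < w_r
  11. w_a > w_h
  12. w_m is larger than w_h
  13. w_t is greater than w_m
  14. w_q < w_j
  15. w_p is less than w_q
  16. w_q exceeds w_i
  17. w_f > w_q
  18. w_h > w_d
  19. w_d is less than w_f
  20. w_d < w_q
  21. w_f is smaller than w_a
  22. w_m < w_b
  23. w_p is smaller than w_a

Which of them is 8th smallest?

w_q

Piecing the relations together gives one ordering: w_d < w_h < w_m < w_b < w_t < w_i < w_p < w_q < w_f < w_a < w_r < w_j.
Counting 8 from the smallest end gives w_q.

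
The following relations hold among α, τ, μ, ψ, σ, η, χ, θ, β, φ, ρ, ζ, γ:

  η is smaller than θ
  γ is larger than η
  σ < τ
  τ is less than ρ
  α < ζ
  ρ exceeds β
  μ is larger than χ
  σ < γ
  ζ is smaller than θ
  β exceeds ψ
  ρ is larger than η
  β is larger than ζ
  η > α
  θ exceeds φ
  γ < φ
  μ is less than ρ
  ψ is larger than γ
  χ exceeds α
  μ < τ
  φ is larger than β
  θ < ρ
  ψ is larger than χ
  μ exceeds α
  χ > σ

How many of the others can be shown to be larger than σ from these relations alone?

9

The elements the relations force above σ are γ, χ, μ, ψ, β, τ, φ, θ, ρ — no chain reaches any other.
That is 9.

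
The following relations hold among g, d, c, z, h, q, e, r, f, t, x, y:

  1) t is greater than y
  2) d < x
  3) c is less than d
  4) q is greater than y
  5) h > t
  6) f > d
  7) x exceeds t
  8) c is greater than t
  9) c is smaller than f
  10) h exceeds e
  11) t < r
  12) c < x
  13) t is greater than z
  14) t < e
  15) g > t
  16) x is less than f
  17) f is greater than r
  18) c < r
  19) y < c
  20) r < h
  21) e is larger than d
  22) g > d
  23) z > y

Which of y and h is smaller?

y

y < t and t < c give y < c.
Then c < d extends the chain to d.
With d < e: y < t < c < d < e.
With e < h: y < t < c < d < e < h.
So y < h; y is the smaller of the two.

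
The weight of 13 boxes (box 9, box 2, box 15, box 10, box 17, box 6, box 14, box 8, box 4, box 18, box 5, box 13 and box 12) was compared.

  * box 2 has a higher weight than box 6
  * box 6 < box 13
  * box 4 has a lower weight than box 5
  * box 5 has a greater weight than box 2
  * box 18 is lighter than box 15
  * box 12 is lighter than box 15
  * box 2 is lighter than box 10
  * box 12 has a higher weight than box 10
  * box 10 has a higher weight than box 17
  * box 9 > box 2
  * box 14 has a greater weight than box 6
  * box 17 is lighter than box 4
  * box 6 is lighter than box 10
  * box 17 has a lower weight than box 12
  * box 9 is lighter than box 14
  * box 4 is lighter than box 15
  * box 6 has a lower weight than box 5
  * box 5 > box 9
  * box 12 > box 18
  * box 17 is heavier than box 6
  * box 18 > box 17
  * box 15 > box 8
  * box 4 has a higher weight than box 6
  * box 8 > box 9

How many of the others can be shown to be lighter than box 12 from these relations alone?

5

Directly below box 12: box 17, box 18, box 10.
One step further: box 6, box 2 (5 so far).
No other element is forced below box 12 by the given relations, so the count is 5.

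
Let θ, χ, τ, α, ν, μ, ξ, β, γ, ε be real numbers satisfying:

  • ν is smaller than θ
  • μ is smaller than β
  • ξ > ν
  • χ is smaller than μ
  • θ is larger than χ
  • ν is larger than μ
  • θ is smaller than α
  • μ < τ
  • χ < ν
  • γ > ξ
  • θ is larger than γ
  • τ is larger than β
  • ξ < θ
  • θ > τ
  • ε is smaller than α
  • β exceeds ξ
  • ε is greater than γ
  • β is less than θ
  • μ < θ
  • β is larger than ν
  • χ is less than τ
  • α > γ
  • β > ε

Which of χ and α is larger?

χ < μ and μ < ν give χ < ν.
With ν < ξ: χ < μ < ν < ξ.
Then ξ < γ extends the chain to γ.
Then γ < ε extends the chain to ε.
With ε < β: χ < μ < ν < ξ < γ < ε < β.
Then β < τ extends the chain to τ.
Then τ < θ extends the chain to θ.
With θ < α: χ < μ < ν < ξ < γ < ε < β < τ < θ < α.
So χ < α; α is the larger of the two.

α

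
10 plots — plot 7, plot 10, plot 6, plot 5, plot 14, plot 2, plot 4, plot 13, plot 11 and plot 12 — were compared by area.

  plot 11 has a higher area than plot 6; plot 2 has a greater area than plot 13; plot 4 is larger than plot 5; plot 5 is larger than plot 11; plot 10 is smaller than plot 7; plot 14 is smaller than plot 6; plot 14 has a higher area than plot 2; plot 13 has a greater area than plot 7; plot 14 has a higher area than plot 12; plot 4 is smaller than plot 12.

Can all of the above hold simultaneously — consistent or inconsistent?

inconsistent

We have plot 12 < plot 14 stated directly, yet also plot 14 < plot 6 < plot 11 < plot 5 < plot 4 < plot 12 by chaining the others — so plot 14 < plot 12. Contradiction.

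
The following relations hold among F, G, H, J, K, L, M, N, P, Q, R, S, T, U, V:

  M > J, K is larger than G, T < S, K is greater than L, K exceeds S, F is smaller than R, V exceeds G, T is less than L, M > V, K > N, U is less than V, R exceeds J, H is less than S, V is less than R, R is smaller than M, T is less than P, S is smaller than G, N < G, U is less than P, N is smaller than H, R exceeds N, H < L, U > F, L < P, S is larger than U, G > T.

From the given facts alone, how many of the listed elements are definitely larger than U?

7

From U the given relations immediately reach S, V, P.
From those, G, K, R, M — 7 in total.
Nothing else is reachable above U; 7 in all.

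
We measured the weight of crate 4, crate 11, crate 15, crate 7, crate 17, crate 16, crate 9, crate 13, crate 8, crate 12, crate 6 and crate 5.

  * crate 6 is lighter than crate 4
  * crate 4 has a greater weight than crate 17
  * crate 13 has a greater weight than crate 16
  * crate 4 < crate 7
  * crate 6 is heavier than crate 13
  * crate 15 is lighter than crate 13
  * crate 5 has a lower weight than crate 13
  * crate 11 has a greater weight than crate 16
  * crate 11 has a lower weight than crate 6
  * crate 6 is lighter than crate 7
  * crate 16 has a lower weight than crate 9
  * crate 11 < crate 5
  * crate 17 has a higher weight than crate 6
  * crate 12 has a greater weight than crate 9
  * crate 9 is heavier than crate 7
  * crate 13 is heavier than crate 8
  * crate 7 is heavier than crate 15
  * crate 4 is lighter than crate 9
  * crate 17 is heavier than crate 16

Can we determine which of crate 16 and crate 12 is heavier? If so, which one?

Link the given pairs in sequence: crate 16 < crate 11; crate 11 < crate 5; crate 5 < crate 13; crate 13 < crate 6; crate 6 < crate 17; crate 17 < crate 4; crate 4 < crate 7; crate 7 < crate 9; crate 9 < crate 12.
Chaining these gives crate 16 < crate 11 < crate 5 < crate 13 < crate 6 < crate 17 < crate 4 < crate 7 < crate 9 < crate 12.
So crate 12 is heavier.

crate 12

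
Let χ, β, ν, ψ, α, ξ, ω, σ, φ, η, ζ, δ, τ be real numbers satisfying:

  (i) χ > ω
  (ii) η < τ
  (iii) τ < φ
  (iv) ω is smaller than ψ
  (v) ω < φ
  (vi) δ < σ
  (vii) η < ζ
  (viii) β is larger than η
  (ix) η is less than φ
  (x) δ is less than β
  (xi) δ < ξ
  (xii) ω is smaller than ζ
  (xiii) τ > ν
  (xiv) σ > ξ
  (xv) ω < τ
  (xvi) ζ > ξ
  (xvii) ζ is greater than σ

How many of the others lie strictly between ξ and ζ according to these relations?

The relations place ξ below ζ. An element lies strictly between them when it is forced above ξ and also forced below ζ.
Above ξ: {σ}. Below ζ: {δ, η, ω, σ}.
Intersection: {σ} — 1.

1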